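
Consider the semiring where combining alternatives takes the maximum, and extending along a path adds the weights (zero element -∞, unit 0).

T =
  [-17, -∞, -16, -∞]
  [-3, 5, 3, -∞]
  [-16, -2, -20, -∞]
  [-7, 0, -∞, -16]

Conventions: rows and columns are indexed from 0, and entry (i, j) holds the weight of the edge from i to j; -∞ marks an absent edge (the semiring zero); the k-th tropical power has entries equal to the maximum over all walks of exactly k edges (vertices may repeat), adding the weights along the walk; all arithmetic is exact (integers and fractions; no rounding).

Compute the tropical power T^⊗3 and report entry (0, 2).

T^⊗2:
  [-32, -18, -33, -∞]
  [2, 10, 8, -∞]
  [-5, 3, 1, -∞]
  [-3, 5, 3, -32]
T^⊗3:
  [-21, -13, -15, -∞]
  [7, 15, 13, -∞]
  [0, 8, 6, -∞]
  [2, 10, 8, -48]
Key observation: the optimum is the walk 0->2->1->2, with weight (-16) + (-2) + 3 = -15.
Optimal value attained by: walk 0->2->1->2.
Answer: (T^⊗3)[0][2] = -15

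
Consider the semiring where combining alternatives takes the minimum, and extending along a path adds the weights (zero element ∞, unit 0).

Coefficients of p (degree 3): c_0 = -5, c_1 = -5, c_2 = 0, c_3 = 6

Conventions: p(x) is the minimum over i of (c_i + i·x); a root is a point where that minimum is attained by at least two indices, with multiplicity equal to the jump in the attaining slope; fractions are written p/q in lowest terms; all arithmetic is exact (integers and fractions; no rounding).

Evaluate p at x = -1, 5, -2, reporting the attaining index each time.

p(-1) = min(-5+0·(-1)=-5, -5+1·(-1)=-6, 0+2·(-1)=-2, 6+3·(-1)=3) = -6 (attained by i=1)
p(5) = min(-5+0·5=-5, -5+1·5=0, 0+2·5=10, 6+3·5=21) = -5 (attained by i=0)
p(-2) = min(-5+0·(-2)=-5, -5+1·(-2)=-7, 0+2·(-2)=-4, 6+3·(-2)=0) = -7 (attained by i=1)
Answer: p(-1) = -6; p(5) = -5; p(-2) = -7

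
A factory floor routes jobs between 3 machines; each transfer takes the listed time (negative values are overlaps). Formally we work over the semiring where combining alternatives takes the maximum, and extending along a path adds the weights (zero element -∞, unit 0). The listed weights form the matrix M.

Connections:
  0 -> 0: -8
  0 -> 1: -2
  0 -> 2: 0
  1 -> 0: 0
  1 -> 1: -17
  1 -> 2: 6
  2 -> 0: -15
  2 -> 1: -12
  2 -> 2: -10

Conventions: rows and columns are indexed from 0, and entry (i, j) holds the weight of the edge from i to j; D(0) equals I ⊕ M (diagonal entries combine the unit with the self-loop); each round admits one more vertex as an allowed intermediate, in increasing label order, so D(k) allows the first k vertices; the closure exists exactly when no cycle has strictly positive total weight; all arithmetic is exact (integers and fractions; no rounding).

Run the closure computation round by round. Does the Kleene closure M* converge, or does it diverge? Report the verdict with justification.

D(0):
  [0, -2, 0]
  [0, 0, 6]
  [-15, -12, 0]
D(1):
  [0, -2, 0]
  [0, 0, 6]
  [-15, -12, 0]
D(2):
  [0, -2, 4]
  [0, 0, 6]
  [-12, -12, 0]
D(3):
  [0, -2, 4]
  [0, 0, 6]
  [-12, -12, 0]
Key observation: every diagonal entry stays at the unit through all rounds, so no improving cycle exists.
Answer: CONVERGES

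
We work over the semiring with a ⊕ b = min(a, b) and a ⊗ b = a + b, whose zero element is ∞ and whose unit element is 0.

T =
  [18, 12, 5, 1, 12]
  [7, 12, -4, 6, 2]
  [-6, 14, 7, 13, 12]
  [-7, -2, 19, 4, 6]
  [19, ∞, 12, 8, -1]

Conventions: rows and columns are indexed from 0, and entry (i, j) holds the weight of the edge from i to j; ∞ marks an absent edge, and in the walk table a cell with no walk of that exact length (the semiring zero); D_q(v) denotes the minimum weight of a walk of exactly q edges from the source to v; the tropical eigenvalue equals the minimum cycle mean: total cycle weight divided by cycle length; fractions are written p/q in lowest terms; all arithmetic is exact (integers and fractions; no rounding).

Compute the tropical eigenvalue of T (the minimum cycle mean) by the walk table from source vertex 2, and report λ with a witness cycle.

q=0: [∞, ∞, 0, ∞, ∞]
q=1: [-6, 14, 7, 13, 12]
q=2: [1, 6, -1, -5, 6]
q=3: [-12, -7, 2, -1, 1]
q=4: [-8, -3, -11, -11, -5]
q=5: [-18, -13, -7, -7, -6]
Optimal cycle mean attained by: cycle 0->3->0, total 1 + (-7), length 2.
Answer: λ = -3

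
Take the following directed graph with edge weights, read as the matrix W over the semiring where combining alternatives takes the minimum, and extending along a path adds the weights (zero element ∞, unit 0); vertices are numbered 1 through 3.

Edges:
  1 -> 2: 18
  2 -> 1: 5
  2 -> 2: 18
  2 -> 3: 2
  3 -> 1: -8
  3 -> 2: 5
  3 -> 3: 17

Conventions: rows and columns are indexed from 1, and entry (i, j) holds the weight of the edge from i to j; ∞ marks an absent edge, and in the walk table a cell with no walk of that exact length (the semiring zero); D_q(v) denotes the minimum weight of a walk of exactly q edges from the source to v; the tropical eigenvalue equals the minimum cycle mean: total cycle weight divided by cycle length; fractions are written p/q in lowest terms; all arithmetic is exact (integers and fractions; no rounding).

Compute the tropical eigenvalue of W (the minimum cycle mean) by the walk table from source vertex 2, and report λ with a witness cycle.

q=0: [∞, 0, ∞]
q=1: [5, 18, 2]
q=2: [-6, 7, 19]
q=3: [11, 12, 9]
Optimal cycle mean attained by: cycle 2->3->2, total 2 + 5, length 2.
Answer: λ = 7/2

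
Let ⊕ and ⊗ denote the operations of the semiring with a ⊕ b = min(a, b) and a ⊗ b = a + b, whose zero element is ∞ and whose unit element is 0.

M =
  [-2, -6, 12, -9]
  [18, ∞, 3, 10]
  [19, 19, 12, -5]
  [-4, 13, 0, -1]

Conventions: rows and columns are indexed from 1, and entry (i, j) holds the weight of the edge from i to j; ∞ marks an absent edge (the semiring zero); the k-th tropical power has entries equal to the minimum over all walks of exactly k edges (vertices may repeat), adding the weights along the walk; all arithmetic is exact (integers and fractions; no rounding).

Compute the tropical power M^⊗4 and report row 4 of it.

M^⊗2:
  [-13, -8, -9, -11]
  [6, 12, 10, -2]
  [-9, 8, -5, -6]
  [-6, -10, -1, -13]
M^⊗3:
  [-15, -19, -11, -22]
  [-6, 0, -2, -3]
  [-11, -15, -6, -18]
  [-17, -12, -13, -15]
M^⊗4:
  [-26, -21, -22, -24]
  [-8, -12, -3, -15]
  [-22, -17, -18, -20]
  [-19, -23, -15, -26]
Answer: row 4 of M^⊗4 = [-19, -23, -15, -26]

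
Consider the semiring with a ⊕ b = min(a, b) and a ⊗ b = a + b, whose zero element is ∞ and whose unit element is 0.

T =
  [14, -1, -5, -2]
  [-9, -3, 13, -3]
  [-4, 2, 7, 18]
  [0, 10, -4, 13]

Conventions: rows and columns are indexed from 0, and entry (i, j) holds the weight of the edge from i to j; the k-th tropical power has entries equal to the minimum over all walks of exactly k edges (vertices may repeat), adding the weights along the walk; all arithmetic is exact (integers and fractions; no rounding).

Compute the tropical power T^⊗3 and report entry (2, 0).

T^⊗2:
  [-10, -4, -6, -4]
  [-12, -10, -14, -11]
  [-7, -5, -9, -6]
  [-8, -2, -5, -2]
T^⊗3:
  [-13, -11, -15, -12]
  [-19, -13, -17, -14]
  [-14, -8, -12, -9]
  [-11, -9, -13, -10]
Key observation: the optimum is the walk 2->0->1->0, with weight (-4) + (-1) + (-9) = -14.
Optimal value attained by: walk 2->0->1->0.
Answer: (T^⊗3)[2][0] = -14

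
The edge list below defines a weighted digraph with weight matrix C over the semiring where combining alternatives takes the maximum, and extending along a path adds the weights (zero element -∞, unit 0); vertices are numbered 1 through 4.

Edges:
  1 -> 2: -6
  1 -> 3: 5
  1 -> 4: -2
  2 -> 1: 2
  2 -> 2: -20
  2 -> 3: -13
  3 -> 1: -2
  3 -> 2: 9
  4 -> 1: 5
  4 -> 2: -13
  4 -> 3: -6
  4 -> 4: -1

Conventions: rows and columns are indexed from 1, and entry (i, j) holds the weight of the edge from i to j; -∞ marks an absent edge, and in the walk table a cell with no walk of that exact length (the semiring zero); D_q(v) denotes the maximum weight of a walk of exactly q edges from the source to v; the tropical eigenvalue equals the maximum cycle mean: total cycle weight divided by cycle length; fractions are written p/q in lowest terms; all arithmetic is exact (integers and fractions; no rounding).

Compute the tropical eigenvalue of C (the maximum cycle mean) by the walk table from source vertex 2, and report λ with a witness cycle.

q=0: [-∞, 0, -∞, -∞]
q=1: [2, -20, -13, -∞]
q=2: [-15, -4, 7, 0]
q=3: [5, 16, -6, -1]
q=4: [18, 3, 10, 3]
Optimal cycle mean attained by: cycle 1->3->2->1, total 5 + 9 + 2, length 3.
Answer: λ = 16/3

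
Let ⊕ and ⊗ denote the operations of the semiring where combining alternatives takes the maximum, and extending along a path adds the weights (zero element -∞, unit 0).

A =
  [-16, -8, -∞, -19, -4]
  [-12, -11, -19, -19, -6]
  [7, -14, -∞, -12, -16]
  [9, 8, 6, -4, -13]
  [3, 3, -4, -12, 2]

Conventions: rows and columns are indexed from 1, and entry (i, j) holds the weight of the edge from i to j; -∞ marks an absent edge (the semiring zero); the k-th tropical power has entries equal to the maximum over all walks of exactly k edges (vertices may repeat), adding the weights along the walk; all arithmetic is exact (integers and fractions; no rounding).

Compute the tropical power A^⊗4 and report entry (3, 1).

A^⊗2:
  [-1, -1, -8, -16, -2]
  [-3, -3, -10, -18, -4]
  [-3, -1, -6, -12, 3]
  [13, 4, 2, -6, 5]
  [5, 5, -2, -10, 4]
A^⊗3:
  [1, 1, -6, -14, 0]
  [-1, -1, -8, -16, -2]
  [6, 6, -1, -9, 5]
  [9, 8, 1, -6, 9]
  [7, 7, 0, -8, 6]
A^⊗4:
  [3, 3, -4, -12, 2]
  [1, 1, -6, -14, 0]
  [8, 8, 1, -7, 7]
  [12, 12, 5, -3, 11]
  [9, 9, 2, -6, 8]
Key observation: the optimum is the walk 3->1->5->5->1, with weight 7 + (-4) + 2 + 3 = 8.
Optimal value attained by: walk 3->1->5->5->1.
Answer: (A^⊗4)[3][1] = 8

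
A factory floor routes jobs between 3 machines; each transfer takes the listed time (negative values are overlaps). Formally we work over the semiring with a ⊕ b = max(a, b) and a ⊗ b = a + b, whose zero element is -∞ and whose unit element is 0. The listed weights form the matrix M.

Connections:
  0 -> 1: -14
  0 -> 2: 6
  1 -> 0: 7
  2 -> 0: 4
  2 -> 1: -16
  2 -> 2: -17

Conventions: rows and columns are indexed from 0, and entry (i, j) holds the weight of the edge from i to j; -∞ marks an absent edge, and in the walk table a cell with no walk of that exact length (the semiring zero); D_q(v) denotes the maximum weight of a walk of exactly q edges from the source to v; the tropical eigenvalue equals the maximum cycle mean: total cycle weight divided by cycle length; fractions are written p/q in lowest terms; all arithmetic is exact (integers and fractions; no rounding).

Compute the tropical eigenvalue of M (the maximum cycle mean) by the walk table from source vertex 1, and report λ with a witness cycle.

q=0: [-∞, 0, -∞]
q=1: [7, -∞, -∞]
q=2: [-∞, -7, 13]
q=3: [17, -3, -4]
Optimal cycle mean attained by: cycle 0->2->0, total 6 + 4, length 2.
Answer: λ = 5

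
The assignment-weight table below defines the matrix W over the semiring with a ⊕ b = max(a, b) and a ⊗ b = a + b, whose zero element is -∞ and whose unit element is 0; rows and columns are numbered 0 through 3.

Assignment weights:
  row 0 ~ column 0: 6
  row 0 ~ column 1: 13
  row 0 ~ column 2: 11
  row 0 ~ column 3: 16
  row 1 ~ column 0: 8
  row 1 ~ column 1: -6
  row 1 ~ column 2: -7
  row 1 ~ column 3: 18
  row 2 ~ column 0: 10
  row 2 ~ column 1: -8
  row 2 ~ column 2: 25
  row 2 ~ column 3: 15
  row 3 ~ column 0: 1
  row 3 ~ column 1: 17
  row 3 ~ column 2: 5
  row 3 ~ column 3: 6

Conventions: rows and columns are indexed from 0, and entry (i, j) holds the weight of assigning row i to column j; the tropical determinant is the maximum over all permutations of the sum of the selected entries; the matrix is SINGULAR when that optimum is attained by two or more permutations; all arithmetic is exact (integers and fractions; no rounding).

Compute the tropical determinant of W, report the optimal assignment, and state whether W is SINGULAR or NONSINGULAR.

σ = (0, 1, 2, 3): 6 + (-6) + 25 + 6 = 31
σ = (0, 1, 3, 2): 6 + (-6) + 15 + 5 = 20
σ = (0, 2, 1, 3): 6 + (-7) + (-8) + 6 = -3
σ = (0, 2, 3, 1): 6 + (-7) + 15 + 17 = 31
σ = (0, 3, 1, 2): 6 + 18 + (-8) + 5 = 21
σ = (0, 3, 2, 1): 6 + 18 + 25 + 17 = 66
σ = (1, 0, 2, 3): 13 + 8 + 25 + 6 = 52
σ = (1, 0, 3, 2): 13 + 8 + 15 + 5 = 41
σ = (1, 2, 0, 3): 13 + (-7) + 10 + 6 = 22
σ = (1, 2, 3, 0): 13 + (-7) + 15 + 1 = 22
σ = (1, 3, 0, 2): 13 + 18 + 10 + 5 = 46
σ = (1, 3, 2, 0): 13 + 18 + 25 + 1 = 57
σ = (2, 0, 1, 3): 11 + 8 + (-8) + 6 = 17
σ = (2, 0, 3, 1): 11 + 8 + 15 + 17 = 51
σ = (2, 1, 0, 3): 11 + (-6) + 10 + 6 = 21
σ = (2, 1, 3, 0): 11 + (-6) + 15 + 1 = 21
σ = (2, 3, 0, 1): 11 + 18 + 10 + 17 = 56
σ = (2, 3, 1, 0): 11 + 18 + (-8) + 1 = 22
σ = (3, 0, 1, 2): 16 + 8 + (-8) + 5 = 21
σ = (3, 0, 2, 1): 16 + 8 + 25 + 17 = 66
σ = (3, 1, 0, 2): 16 + (-6) + 10 + 5 = 25
σ = (3, 1, 2, 0): 16 + (-6) + 25 + 1 = 36
σ = (3, 2, 0, 1): 16 + (-7) + 10 + 17 = 36
σ = (3, 2, 1, 0): 16 + (-7) + (-8) + 1 = 2
Optimal value attained by: σ = (0, 3, 2, 1).
Answer: det⊕(W) = 66; verdict: SINGULAR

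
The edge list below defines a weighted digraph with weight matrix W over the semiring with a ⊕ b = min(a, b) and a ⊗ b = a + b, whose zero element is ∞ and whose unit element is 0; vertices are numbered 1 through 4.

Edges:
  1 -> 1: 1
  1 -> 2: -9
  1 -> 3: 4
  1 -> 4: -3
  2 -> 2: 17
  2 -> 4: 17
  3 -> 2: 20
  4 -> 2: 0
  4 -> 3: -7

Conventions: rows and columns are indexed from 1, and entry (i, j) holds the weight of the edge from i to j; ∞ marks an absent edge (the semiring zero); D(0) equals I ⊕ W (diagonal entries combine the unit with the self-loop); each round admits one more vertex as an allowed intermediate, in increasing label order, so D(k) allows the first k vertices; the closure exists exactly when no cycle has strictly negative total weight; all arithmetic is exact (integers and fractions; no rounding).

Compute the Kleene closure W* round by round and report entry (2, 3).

D(0):
  [0, -9, 4, -3]
  [∞, 0, ∞, 17]
  [∞, 20, 0, ∞]
  [∞, 0, -7, 0]
D(1):
  [0, -9, 4, -3]
  [∞, 0, ∞, 17]
  [∞, 20, 0, ∞]
  [∞, 0, -7, 0]
D(2):
  [0, -9, 4, -3]
  [∞, 0, ∞, 17]
  [∞, 20, 0, 37]
  [∞, 0, -7, 0]
D(3):
  [0, -9, 4, -3]
  [∞, 0, ∞, 17]
  [∞, 20, 0, 37]
  [∞, 0, -7, 0]
D(4):
  [0, -9, -10, -3]
  [∞, 0, 10, 17]
  [∞, 20, 0, 37]
  [∞, 0, -7, 0]
Answer: W*[2][3] = 10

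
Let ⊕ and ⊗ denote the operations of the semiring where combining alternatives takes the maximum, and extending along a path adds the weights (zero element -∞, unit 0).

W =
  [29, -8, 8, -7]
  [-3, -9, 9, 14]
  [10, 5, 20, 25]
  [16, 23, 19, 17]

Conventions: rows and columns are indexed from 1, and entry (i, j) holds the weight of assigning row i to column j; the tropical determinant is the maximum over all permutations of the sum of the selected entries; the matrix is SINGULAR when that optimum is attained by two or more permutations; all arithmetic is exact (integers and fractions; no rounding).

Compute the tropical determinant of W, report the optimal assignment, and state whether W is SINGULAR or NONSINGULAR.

σ = (1, 2, 3, 4): 29 + (-9) + 20 + 17 = 57
σ = (1, 2, 4, 3): 29 + (-9) + 25 + 19 = 64
σ = (1, 3, 2, 4): 29 + 9 + 5 + 17 = 60
σ = (1, 3, 4, 2): 29 + 9 + 25 + 23 = 86
σ = (1, 4, 2, 3): 29 + 14 + 5 + 19 = 67
σ = (1, 4, 3, 2): 29 + 14 + 20 + 23 = 86
σ = (2, 1, 3, 4): (-8) + (-3) + 20 + 17 = 26
σ = (2, 1, 4, 3): (-8) + (-3) + 25 + 19 = 33
σ = (2, 3, 1, 4): (-8) + 9 + 10 + 17 = 28
σ = (2, 3, 4, 1): (-8) + 9 + 25 + 16 = 42
σ = (2, 4, 1, 3): (-8) + 14 + 10 + 19 = 35
σ = (2, 4, 3, 1): (-8) + 14 + 20 + 16 = 42
σ = (3, 1, 2, 4): 8 + (-3) + 5 + 17 = 27
σ = (3, 1, 4, 2): 8 + (-3) + 25 + 23 = 53
σ = (3, 2, 1, 4): 8 + (-9) + 10 + 17 = 26
σ = (3, 2, 4, 1): 8 + (-9) + 25 + 16 = 40
σ = (3, 4, 1, 2): 8 + 14 + 10 + 23 = 55
σ = (3, 4, 2, 1): 8 + 14 + 5 + 16 = 43
σ = (4, 1, 2, 3): (-7) + (-3) + 5 + 19 = 14
σ = (4, 1, 3, 2): (-7) + (-3) + 20 + 23 = 33
σ = (4, 2, 1, 3): (-7) + (-9) + 10 + 19 = 13
σ = (4, 2, 3, 1): (-7) + (-9) + 20 + 16 = 20
σ = (4, 3, 1, 2): (-7) + 9 + 10 + 23 = 35
σ = (4, 3, 2, 1): (-7) + 9 + 5 + 16 = 23
Optimal value attained by: σ = (1, 3, 4, 2).
Answer: det⊕(W) = 86; verdict: SINGULAR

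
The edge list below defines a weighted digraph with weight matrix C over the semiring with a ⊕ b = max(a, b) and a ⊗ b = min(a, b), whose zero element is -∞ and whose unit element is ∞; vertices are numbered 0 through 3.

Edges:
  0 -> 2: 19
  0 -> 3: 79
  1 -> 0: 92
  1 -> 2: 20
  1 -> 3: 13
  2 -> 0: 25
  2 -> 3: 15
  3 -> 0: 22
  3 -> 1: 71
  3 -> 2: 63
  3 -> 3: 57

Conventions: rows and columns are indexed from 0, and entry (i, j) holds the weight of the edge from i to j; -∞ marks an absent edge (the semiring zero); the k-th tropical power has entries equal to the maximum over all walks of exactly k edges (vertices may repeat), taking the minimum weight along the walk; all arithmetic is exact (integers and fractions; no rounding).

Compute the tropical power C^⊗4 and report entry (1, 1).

C^⊗2:
  [22, 71, 63, 57]
  [20, 13, 19, 79]
  [15, 15, 19, 25]
  [71, 57, 57, 57]
C^⊗3:
  [71, 57, 57, 57]
  [22, 71, 63, 57]
  [22, 25, 25, 25]
  [57, 57, 57, 71]
C^⊗4:
  [57, 57, 57, 71]
  [71, 57, 57, 57]
  [25, 25, 25, 25]
  [57, 71, 63, 57]
Key observation: the optimum is the walk 1->0->3->3->1, with weight 92 min 79 min 57 min 71 = 57.
Optimal value attained by: walk 1->0->3->3->1.
Answer: (C^⊗4)[1][1] = 57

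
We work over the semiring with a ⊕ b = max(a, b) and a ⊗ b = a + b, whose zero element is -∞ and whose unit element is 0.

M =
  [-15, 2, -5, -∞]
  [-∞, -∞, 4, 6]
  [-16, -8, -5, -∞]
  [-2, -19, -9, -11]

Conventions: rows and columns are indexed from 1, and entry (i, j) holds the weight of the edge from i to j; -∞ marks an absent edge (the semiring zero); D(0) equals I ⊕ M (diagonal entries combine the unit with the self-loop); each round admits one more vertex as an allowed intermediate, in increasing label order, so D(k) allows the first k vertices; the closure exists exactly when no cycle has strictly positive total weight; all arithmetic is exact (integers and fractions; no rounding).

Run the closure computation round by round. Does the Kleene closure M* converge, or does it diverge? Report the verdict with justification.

D(0):
  [0, 2, -5, -∞]
  [-∞, 0, 4, 6]
  [-16, -8, 0, -∞]
  [-2, -19, -9, 0]
D(1):
  [0, 2, -5, -∞]
  [-∞, 0, 4, 6]
  [-16, -8, 0, -∞]
  [-2, 0, -7, 0]
Detection: at round 2, diagonal entry (4, 4) turns strictly positive.
Key observation: the cycle 4->1->2->4 has total weight (-2) + 2 + 6, which is strictly positive.
Answer: DIVERGES — positive cycle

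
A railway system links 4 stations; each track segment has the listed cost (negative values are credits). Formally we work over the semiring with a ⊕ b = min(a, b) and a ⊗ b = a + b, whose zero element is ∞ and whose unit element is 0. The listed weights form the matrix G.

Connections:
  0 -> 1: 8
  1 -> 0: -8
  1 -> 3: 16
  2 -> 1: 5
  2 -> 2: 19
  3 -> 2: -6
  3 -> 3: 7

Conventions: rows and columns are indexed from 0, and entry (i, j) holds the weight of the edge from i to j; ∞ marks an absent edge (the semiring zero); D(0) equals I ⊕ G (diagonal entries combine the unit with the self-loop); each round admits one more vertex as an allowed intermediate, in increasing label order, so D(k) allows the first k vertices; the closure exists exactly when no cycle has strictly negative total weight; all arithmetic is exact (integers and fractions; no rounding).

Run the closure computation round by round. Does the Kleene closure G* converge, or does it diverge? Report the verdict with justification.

D(0):
  [0, 8, ∞, ∞]
  [-8, 0, ∞, 16]
  [∞, 5, 0, ∞]
  [∞, ∞, -6, 0]
D(1):
  [0, 8, ∞, ∞]
  [-8, 0, ∞, 16]
  [∞, 5, 0, ∞]
  [∞, ∞, -6, 0]
D(2):
  [0, 8, ∞, 24]
  [-8, 0, ∞, 16]
  [-3, 5, 0, 21]
  [∞, ∞, -6, 0]
D(3):
  [0, 8, ∞, 24]
  [-8, 0, ∞, 16]
  [-3, 5, 0, 21]
  [-9, -1, -6, 0]
D(4):
  [0, 8, 18, 24]
  [-8, 0, 10, 16]
  [-3, 5, 0, 21]
  [-9, -1, -6, 0]
Key observation: every diagonal entry stays at the unit through all rounds, so no improving cycle exists.
Answer: CONVERGES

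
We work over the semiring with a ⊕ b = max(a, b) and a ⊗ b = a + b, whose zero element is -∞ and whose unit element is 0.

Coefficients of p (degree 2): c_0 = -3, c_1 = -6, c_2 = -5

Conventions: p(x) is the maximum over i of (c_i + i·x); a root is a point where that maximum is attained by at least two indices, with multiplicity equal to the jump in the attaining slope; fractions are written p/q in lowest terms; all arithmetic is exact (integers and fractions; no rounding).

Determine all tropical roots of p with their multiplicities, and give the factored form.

hull edge (i=0, c=-3) to (i=2, c=-5): slope -1, span 2
Factored form: p(x) = -5 ⊗ (x ⊕ 1) ⊗ (x ⊕ 1)
Answer: roots = 1 (mult 2)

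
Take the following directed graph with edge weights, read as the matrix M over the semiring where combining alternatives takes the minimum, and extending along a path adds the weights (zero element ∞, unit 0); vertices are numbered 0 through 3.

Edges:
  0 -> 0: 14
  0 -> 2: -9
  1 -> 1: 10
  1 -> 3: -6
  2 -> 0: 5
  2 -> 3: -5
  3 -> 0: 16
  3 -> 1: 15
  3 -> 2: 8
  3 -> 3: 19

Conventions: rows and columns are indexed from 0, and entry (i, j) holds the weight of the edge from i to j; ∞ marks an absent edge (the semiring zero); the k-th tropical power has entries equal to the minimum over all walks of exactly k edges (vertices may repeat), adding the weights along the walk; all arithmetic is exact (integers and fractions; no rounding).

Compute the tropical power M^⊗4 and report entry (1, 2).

M^⊗2:
  [-4, ∞, 5, -14]
  [10, 9, 2, 4]
  [11, 10, -4, 14]
  [13, 25, 7, 3]
M^⊗3:
  [2, 1, -13, 0]
  [7, 19, 1, -3]
  [1, 20, 2, -9]
  [12, 18, 4, 2]
M^⊗4:
  [-8, 11, -7, -18]
  [6, 12, -2, -4]
  [7, 6, -8, -3]
  [9, 17, 3, -1]
Key observation: the optimum is the walk 1->3->2->0->2, with weight (-6) + 8 + 5 + (-9) = -2.
Optimal value attained by: walk 1->3->2->0->2.
Answer: (M^⊗4)[1][2] = -2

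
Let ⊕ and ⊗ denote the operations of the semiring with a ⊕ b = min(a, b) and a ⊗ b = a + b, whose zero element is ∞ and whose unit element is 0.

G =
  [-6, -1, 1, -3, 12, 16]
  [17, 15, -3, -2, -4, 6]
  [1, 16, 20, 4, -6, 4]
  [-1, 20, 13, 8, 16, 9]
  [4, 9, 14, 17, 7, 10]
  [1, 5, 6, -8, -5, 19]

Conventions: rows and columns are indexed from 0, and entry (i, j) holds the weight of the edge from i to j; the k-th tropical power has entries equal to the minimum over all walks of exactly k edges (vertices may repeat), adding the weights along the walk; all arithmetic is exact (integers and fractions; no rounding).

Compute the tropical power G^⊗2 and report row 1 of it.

G^⊗2:
  [-12, -7, -5, -9, -5, 5]
  [-3, 5, 10, -2, -9, 1]
  [-5, 0, 2, -4, -1, 4]
  [-7, -2, 0, -4, 4, 15]
  [-2, 3, 5, 1, 5, 15]
  [-9, 0, 2, -2, 0, 1]
Answer: row 1 of G^⊗2 = [-3, 5, 10, -2, -9, 1]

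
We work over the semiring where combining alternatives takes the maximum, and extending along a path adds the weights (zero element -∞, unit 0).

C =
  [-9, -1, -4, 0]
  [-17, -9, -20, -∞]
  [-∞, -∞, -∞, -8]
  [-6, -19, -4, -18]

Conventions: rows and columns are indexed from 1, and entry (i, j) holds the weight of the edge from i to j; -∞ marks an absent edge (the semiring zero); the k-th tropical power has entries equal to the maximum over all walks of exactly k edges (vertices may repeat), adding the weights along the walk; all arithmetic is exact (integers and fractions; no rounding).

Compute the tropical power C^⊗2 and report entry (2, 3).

C^⊗2:
  [-6, -10, -4, -9]
  [-26, -18, -21, -17]
  [-14, -27, -12, -26]
  [-15, -7, -10, -6]
Key observation: the optimum is the walk 2->1->3, with weight (-17) + (-4) = -21.
Optimal value attained by: walk 2->1->3.
Answer: (C^⊗2)[2][3] = -21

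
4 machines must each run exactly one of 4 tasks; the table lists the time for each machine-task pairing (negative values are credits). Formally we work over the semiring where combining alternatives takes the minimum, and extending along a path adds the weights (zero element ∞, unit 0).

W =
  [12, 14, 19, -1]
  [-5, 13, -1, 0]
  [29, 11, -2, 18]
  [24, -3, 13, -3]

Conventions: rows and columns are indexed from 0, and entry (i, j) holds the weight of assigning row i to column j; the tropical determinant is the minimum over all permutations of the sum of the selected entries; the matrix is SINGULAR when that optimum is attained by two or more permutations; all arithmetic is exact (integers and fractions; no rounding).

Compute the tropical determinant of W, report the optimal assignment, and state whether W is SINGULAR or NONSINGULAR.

σ = (0, 1, 2, 3): 12 + 13 + (-2) + (-3) = 20
σ = (0, 1, 3, 2): 12 + 13 + 18 + 13 = 56
σ = (0, 2, 1, 3): 12 + (-1) + 11 + (-3) = 19
σ = (0, 2, 3, 1): 12 + (-1) + 18 + (-3) = 26
σ = (0, 3, 1, 2): 12 + 0 + 11 + 13 = 36
σ = (0, 3, 2, 1): 12 + 0 + (-2) + (-3) = 7
σ = (1, 0, 2, 3): 14 + (-5) + (-2) + (-3) = 4
σ = (1, 0, 3, 2): 14 + (-5) + 18 + 13 = 40
σ = (1, 2, 0, 3): 14 + (-1) + 29 + (-3) = 39
σ = (1, 2, 3, 0): 14 + (-1) + 18 + 24 = 55
σ = (1, 3, 0, 2): 14 + 0 + 29 + 13 = 56
σ = (1, 3, 2, 0): 14 + 0 + (-2) + 24 = 36
σ = (2, 0, 1, 3): 19 + (-5) + 11 + (-3) = 22
σ = (2, 0, 3, 1): 19 + (-5) + 18 + (-3) = 29
σ = (2, 1, 0, 3): 19 + 13 + 29 + (-3) = 58
σ = (2, 1, 3, 0): 19 + 13 + 18 + 24 = 74
σ = (2, 3, 0, 1): 19 + 0 + 29 + (-3) = 45
σ = (2, 3, 1, 0): 19 + 0 + 11 + 24 = 54
σ = (3, 0, 1, 2): (-1) + (-5) + 11 + 13 = 18
σ = (3, 0, 2, 1): (-1) + (-5) + (-2) + (-3) = -11
σ = (3, 1, 0, 2): (-1) + 13 + 29 + 13 = 54
σ = (3, 1, 2, 0): (-1) + 13 + (-2) + 24 = 34
σ = (3, 2, 0, 1): (-1) + (-1) + 29 + (-3) = 24
σ = (3, 2, 1, 0): (-1) + (-1) + 11 + 24 = 33
Optimal value attained by: σ = (3, 0, 2, 1).
Answer: det⊕(W) = -11; verdict: NONSINGULAR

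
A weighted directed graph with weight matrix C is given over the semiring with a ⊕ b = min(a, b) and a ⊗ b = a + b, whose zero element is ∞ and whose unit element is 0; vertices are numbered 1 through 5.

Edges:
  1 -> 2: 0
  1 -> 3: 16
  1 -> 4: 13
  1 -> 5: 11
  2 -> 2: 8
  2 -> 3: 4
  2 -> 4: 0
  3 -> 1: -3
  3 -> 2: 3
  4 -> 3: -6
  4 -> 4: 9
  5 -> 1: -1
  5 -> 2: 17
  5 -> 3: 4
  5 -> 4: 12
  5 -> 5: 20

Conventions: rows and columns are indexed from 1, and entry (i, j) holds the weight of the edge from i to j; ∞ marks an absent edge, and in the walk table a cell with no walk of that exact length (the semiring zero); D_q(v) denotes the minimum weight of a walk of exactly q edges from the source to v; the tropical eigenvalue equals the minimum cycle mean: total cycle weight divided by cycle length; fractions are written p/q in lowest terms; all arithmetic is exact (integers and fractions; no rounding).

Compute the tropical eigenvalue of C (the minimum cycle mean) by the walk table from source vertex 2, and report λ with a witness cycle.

q=0: [∞, 0, ∞, ∞, ∞]
q=1: [∞, 8, 4, 0, ∞]
q=2: [1, 7, -6, 8, ∞]
q=3: [-9, -3, 2, 7, 12]
q=4: [-1, -9, 1, -3, 2]
q=5: [-2, -1, -9, -9, 10]
Optimal cycle mean attained by: cycle 1->2->4->3->1, total 0 + 0 + (-6) + (-3), length 4.
Answer: λ = -9/4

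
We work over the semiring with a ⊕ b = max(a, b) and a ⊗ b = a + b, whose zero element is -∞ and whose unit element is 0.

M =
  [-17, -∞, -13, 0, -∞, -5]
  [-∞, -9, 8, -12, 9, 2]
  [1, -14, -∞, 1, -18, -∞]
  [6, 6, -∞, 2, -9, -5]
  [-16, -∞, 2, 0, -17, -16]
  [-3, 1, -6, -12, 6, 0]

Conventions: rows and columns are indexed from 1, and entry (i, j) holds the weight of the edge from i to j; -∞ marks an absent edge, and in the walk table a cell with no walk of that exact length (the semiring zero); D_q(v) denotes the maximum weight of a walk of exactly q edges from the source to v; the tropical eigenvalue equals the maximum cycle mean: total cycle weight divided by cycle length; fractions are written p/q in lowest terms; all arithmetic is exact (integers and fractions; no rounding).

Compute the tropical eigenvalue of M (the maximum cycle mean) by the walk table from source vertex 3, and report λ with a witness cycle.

q=0: [-∞, -∞, 0, -∞, -∞, -∞]
q=1: [1, -14, -∞, 1, -18, -∞]
q=2: [7, 7, -6, 3, -5, -4]
q=3: [9, 9, 15, 7, 16, 9]
q=4: [16, 13, 18, 16, 18, 11]
q=5: [22, 22, 21, 19, 22, 15]
q=6: [25, 25, 30, 22, 31, 24]
Optimal cycle mean attained by: cycle 2->3->4->2, total 8 + 1 + 6, length 3.
Answer: λ = 5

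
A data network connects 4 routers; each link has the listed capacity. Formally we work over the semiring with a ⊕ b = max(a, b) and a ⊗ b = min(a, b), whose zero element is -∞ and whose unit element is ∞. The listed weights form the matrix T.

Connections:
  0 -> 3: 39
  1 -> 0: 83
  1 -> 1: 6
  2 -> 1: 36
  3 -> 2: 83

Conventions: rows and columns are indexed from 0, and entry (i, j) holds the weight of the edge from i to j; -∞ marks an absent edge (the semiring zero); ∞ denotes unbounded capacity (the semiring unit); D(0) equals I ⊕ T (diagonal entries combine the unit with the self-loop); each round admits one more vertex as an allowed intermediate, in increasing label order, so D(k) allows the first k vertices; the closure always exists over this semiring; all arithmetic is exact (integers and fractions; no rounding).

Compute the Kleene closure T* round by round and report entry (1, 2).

D(0):
  [∞, -∞, -∞, 39]
  [83, ∞, -∞, -∞]
  [-∞, 36, ∞, -∞]
  [-∞, -∞, 83, ∞]
D(1):
  [∞, -∞, -∞, 39]
  [83, ∞, -∞, 39]
  [-∞, 36, ∞, -∞]
  [-∞, -∞, 83, ∞]
D(2):
  [∞, -∞, -∞, 39]
  [83, ∞, -∞, 39]
  [36, 36, ∞, 36]
  [-∞, -∞, 83, ∞]
D(3):
  [∞, -∞, -∞, 39]
  [83, ∞, -∞, 39]
  [36, 36, ∞, 36]
  [36, 36, 83, ∞]
D(4):
  [∞, 36, 39, 39]
  [83, ∞, 39, 39]
  [36, 36, ∞, 36]
  [36, 36, 83, ∞]
Answer: T*[1][2] = 39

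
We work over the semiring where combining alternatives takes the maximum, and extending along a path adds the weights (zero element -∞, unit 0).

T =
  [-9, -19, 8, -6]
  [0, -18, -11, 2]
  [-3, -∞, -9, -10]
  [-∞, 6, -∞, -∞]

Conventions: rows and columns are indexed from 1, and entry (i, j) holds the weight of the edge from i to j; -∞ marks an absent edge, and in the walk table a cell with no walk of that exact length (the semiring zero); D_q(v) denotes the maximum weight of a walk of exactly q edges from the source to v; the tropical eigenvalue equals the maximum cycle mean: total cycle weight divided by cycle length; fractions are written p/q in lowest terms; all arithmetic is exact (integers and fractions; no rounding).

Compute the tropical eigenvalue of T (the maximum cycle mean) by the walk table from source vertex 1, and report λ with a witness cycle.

q=0: [0, -∞, -∞, -∞]
q=1: [-9, -19, 8, -6]
q=2: [5, 0, -1, -2]
q=3: [0, 4, 13, 2]
q=4: [10, 8, 8, 6]
Optimal cycle mean attained by: cycle 2->4->2, total 2 + 6, length 2.
Answer: λ = 4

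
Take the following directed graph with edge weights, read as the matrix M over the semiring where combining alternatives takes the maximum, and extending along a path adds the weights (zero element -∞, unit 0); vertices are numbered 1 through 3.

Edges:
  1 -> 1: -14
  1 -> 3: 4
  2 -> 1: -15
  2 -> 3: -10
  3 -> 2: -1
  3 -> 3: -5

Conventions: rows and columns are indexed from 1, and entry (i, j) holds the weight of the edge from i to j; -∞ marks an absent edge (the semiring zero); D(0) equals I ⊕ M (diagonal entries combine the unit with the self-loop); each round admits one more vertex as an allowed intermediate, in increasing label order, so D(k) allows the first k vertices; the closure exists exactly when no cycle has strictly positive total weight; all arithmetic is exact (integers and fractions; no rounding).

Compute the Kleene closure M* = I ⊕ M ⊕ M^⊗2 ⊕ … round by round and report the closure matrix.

D(0):
  [0, -∞, 4]
  [-15, 0, -10]
  [-∞, -1, 0]
D(1):
  [0, -∞, 4]
  [-15, 0, -10]
  [-∞, -1, 0]
D(2):
  [0, -∞, 4]
  [-15, 0, -10]
  [-16, -1, 0]
D(3):
  [0, 3, 4]
  [-15, 0, -10]
  [-16, -1, 0]
Answer: M* = [[0, 3, 4], [-15, 0, -10], [-16, -1, 0]]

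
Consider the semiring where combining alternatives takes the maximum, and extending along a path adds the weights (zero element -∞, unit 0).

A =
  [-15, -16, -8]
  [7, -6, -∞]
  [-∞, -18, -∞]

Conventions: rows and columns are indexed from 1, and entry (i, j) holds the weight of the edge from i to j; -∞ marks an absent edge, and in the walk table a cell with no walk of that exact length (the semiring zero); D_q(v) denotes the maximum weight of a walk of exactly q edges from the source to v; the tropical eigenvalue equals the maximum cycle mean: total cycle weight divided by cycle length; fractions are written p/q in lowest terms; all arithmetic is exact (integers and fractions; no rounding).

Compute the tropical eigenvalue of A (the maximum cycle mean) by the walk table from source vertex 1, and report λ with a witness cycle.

q=0: [0, -∞, -∞]
q=1: [-15, -16, -8]
q=2: [-9, -22, -23]
q=3: [-15, -25, -17]
Optimal cycle mean attained by: cycle 1->2->1, total (-16) + 7, length 2.
Answer: λ = -9/2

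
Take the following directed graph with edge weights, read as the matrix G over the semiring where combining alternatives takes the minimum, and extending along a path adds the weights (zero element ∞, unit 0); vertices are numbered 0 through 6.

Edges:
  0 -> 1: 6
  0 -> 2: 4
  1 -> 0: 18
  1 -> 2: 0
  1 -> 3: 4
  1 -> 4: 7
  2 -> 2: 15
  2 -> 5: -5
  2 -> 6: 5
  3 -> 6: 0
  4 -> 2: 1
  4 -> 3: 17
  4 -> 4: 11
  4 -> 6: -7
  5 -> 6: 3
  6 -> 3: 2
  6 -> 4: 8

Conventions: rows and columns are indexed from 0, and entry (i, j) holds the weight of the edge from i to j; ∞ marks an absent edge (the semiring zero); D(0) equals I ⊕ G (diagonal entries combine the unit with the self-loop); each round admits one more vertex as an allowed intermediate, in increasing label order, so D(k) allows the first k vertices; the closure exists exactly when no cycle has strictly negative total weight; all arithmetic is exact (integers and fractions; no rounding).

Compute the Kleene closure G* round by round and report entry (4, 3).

D(0):
  [0, 6, 4, ∞, ∞, ∞, ∞]
  [18, 0, 0, 4, 7, ∞, ∞]
  [∞, ∞, 0, ∞, ∞, -5, 5]
  [∞, ∞, ∞, 0, ∞, ∞, 0]
  [∞, ∞, 1, 17, 0, ∞, -7]
  [∞, ∞, ∞, ∞, ∞, 0, 3]
  [∞, ∞, ∞, 2, 8, ∞, 0]
D(1):
  [0, 6, 4, ∞, ∞, ∞, ∞]
  [18, 0, 0, 4, 7, ∞, ∞]
  [∞, ∞, 0, ∞, ∞, -5, 5]
  [∞, ∞, ∞, 0, ∞, ∞, 0]
  [∞, ∞, 1, 17, 0, ∞, -7]
  [∞, ∞, ∞, ∞, ∞, 0, 3]
  [∞, ∞, ∞, 2, 8, ∞, 0]
D(2):
  [0, 6, 4, 10, 13, ∞, ∞]
  [18, 0, 0, 4, 7, ∞, ∞]
  [∞, ∞, 0, ∞, ∞, -5, 5]
  [∞, ∞, ∞, 0, ∞, ∞, 0]
  [∞, ∞, 1, 17, 0, ∞, -7]
  [∞, ∞, ∞, ∞, ∞, 0, 3]
  [∞, ∞, ∞, 2, 8, ∞, 0]
D(3):
  [0, 6, 4, 10, 13, -1, 9]
  [18, 0, 0, 4, 7, -5, 5]
  [∞, ∞, 0, ∞, ∞, -5, 5]
  [∞, ∞, ∞, 0, ∞, ∞, 0]
  [∞, ∞, 1, 17, 0, -4, -7]
  [∞, ∞, ∞, ∞, ∞, 0, 3]
  [∞, ∞, ∞, 2, 8, ∞, 0]
D(4):
  [0, 6, 4, 10, 13, -1, 9]
  [18, 0, 0, 4, 7, -5, 4]
  [∞, ∞, 0, ∞, ∞, -5, 5]
  [∞, ∞, ∞, 0, ∞, ∞, 0]
  [∞, ∞, 1, 17, 0, -4, -7]
  [∞, ∞, ∞, ∞, ∞, 0, 3]
  [∞, ∞, ∞, 2, 8, ∞, 0]
D(5):
  [0, 6, 4, 10, 13, -1, 6]
  [18, 0, 0, 4, 7, -5, 0]
  [∞, ∞, 0, ∞, ∞, -5, 5]
  [∞, ∞, ∞, 0, ∞, ∞, 0]
  [∞, ∞, 1, 17, 0, -4, -7]
  [∞, ∞, ∞, ∞, ∞, 0, 3]
  [∞, ∞, 9, 2, 8, 4, 0]
D(6):
  [0, 6, 4, 10, 13, -1, 2]
  [18, 0, 0, 4, 7, -5, -2]
  [∞, ∞, 0, ∞, ∞, -5, -2]
  [∞, ∞, ∞, 0, ∞, ∞, 0]
  [∞, ∞, 1, 17, 0, -4, -7]
  [∞, ∞, ∞, ∞, ∞, 0, 3]
  [∞, ∞, 9, 2, 8, 4, 0]
D(7):
  [0, 6, 4, 4, 10, -1, 2]
  [18, 0, 0, 0, 6, -5, -2]
  [∞, ∞, 0, 0, 6, -5, -2]
  [∞, ∞, 9, 0, 8, 4, 0]
  [∞, ∞, 1, -5, 0, -4, -7]
  [∞, ∞, 12, 5, 11, 0, 3]
  [∞, ∞, 9, 2, 8, 4, 0]
Answer: G*[4][3] = -5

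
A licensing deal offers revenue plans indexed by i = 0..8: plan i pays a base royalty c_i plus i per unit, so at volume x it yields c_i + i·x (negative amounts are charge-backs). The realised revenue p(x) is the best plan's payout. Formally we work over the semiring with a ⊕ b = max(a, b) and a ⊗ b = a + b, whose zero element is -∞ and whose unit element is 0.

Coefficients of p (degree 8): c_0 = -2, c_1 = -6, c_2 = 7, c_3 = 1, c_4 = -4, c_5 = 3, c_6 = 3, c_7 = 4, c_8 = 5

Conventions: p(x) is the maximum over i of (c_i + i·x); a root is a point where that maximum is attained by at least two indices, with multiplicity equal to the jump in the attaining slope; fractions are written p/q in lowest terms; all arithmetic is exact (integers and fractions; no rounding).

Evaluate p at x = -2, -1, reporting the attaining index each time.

p(-2) = max(-2+0·(-2)=-2, -6+1·(-2)=-8, 7+2·(-2)=3, 1+3·(-2)=-5, -4+4·(-2)=-12, 3+5·(-2)=-7, 3+6·(-2)=-9, 4+7·(-2)=-10, 5+8·(-2)=-11) = 3 (attained by i=2)
p(-1) = max(-2+0·(-1)=-2, -6+1·(-1)=-7, 7+2·(-1)=5, 1+3·(-1)=-2, -4+4·(-1)=-8, 3+5·(-1)=-2, 3+6·(-1)=-3, 4+7·(-1)=-3, 5+8·(-1)=-3) = 5 (attained by i=2)
Answer: p(-2) = 3; p(-1) = 5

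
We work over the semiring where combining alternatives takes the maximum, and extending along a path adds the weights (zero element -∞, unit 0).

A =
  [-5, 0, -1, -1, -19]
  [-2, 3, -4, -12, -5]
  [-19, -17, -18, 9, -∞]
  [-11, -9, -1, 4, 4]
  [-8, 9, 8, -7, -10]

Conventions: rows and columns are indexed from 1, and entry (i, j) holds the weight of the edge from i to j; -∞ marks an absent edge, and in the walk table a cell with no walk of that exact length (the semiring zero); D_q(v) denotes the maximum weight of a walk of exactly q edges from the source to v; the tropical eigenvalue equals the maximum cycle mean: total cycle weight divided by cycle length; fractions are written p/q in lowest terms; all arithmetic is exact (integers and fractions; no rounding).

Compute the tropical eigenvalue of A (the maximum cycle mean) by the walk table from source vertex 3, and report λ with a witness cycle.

q=0: [-∞, -∞, 0, -∞, -∞]
q=1: [-19, -17, -18, 9, -∞]
q=2: [-2, 0, 8, 13, 13]
q=3: [5, 22, 21, 17, 17]
q=4: [20, 26, 25, 30, 21]
q=5: [24, 30, 29, 34, 34]
Optimal cycle mean attained by: cycle 3->4->5->3, total 9 + 4 + 8, length 3.
Answer: λ = 7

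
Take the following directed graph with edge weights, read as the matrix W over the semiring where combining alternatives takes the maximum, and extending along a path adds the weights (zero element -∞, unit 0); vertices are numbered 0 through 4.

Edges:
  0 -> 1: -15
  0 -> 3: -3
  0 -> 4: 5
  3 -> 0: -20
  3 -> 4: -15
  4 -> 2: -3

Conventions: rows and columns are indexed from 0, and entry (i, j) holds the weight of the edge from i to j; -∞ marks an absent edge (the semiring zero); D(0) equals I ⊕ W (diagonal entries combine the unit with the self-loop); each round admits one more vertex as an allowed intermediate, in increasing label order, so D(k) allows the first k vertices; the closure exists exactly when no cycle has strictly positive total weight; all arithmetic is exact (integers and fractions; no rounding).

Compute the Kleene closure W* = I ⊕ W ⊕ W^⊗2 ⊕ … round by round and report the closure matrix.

D(0):
  [0, -15, -∞, -3, 5]
  [-∞, 0, -∞, -∞, -∞]
  [-∞, -∞, 0, -∞, -∞]
  [-20, -∞, -∞, 0, -15]
  [-∞, -∞, -3, -∞, 0]
D(1):
  [0, -15, -∞, -3, 5]
  [-∞, 0, -∞, -∞, -∞]
  [-∞, -∞, 0, -∞, -∞]
  [-20, -35, -∞, 0, -15]
  [-∞, -∞, -3, -∞, 0]
D(2):
  [0, -15, -∞, -3, 5]
  [-∞, 0, -∞, -∞, -∞]
  [-∞, -∞, 0, -∞, -∞]
  [-20, -35, -∞, 0, -15]
  [-∞, -∞, -3, -∞, 0]
D(3):
  [0, -15, -∞, -3, 5]
  [-∞, 0, -∞, -∞, -∞]
  [-∞, -∞, 0, -∞, -∞]
  [-20, -35, -∞, 0, -15]
  [-∞, -∞, -3, -∞, 0]
D(4):
  [0, -15, -∞, -3, 5]
  [-∞, 0, -∞, -∞, -∞]
  [-∞, -∞, 0, -∞, -∞]
  [-20, -35, -∞, 0, -15]
  [-∞, -∞, -3, -∞, 0]
D(5):
  [0, -15, 2, -3, 5]
  [-∞, 0, -∞, -∞, -∞]
  [-∞, -∞, 0, -∞, -∞]
  [-20, -35, -18, 0, -15]
  [-∞, -∞, -3, -∞, 0]
Answer: W* = [[0, -15, 2, -3, 5], [-∞, 0, -∞, -∞, -∞], [-∞, -∞, 0, -∞, -∞], [-20, -35, -18, 0, -15], [-∞, -∞, -3, -∞, 0]]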